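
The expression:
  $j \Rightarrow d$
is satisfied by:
  {d: True, j: False}
  {j: False, d: False}
  {j: True, d: True}


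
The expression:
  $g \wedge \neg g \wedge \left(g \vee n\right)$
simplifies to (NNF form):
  $\text{False}$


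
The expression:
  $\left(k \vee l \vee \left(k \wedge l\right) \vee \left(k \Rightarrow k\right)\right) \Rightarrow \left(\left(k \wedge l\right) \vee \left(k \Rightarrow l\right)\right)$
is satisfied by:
  {l: True, k: False}
  {k: False, l: False}
  {k: True, l: True}


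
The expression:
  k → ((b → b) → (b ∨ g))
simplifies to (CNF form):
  b ∨ g ∨ ¬k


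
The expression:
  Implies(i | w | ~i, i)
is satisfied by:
  {i: True}


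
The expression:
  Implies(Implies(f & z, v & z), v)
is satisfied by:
  {v: True, f: True, z: True}
  {v: True, f: True, z: False}
  {v: True, z: True, f: False}
  {v: True, z: False, f: False}
  {f: True, z: True, v: False}


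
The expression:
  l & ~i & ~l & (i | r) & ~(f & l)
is never true.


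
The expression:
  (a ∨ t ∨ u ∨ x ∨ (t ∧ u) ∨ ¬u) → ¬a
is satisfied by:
  {a: False}


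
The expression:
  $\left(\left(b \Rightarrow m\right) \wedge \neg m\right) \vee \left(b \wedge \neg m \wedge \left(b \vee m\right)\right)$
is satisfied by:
  {m: False}


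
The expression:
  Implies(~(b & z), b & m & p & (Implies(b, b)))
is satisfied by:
  {b: True, z: True, m: True, p: True}
  {b: True, z: True, m: True, p: False}
  {b: True, z: True, p: True, m: False}
  {b: True, z: True, p: False, m: False}
  {b: True, m: True, p: True, z: False}


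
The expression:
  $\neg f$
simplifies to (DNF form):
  $\neg f$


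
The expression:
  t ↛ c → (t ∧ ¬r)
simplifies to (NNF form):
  c ∨ ¬r ∨ ¬t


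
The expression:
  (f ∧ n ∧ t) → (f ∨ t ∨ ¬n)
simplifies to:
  True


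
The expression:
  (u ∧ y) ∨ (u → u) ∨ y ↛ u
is always true.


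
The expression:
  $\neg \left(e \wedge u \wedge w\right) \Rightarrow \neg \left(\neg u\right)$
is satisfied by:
  {u: True}


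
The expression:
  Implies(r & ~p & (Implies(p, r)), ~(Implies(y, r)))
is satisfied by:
  {p: True, r: False}
  {r: False, p: False}
  {r: True, p: True}


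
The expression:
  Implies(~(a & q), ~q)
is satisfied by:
  {a: True, q: False}
  {q: False, a: False}
  {q: True, a: True}


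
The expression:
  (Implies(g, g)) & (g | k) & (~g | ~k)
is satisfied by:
  {g: True, k: False}
  {k: True, g: False}


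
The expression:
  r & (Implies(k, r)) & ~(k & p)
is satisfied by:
  {r: True, p: False, k: False}
  {k: True, r: True, p: False}
  {p: True, r: True, k: False}


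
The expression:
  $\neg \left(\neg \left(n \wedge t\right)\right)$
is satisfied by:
  {t: True, n: True}


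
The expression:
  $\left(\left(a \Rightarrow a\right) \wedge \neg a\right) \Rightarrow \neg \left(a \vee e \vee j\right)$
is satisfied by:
  {a: True, j: False, e: False}
  {a: True, e: True, j: False}
  {a: True, j: True, e: False}
  {a: True, e: True, j: True}
  {e: False, j: False, a: False}


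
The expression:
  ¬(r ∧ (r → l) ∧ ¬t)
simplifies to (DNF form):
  t ∨ ¬l ∨ ¬r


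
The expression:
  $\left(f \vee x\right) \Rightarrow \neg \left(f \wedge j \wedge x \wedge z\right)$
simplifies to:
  $\neg f \vee \neg j \vee \neg x \vee \neg z$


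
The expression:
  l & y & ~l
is never true.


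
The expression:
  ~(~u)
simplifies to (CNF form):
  u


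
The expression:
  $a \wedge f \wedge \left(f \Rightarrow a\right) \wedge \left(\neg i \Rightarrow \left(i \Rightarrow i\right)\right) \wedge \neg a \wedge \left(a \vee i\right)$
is never true.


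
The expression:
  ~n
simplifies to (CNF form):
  ~n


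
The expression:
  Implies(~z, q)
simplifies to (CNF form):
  q | z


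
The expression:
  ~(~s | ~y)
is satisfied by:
  {s: True, y: True}


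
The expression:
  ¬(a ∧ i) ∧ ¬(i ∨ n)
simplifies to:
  ¬i ∧ ¬n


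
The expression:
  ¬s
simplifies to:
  ¬s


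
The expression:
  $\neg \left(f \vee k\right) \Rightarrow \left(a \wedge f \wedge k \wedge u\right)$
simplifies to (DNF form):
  $f \vee k$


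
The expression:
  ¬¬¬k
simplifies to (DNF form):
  ¬k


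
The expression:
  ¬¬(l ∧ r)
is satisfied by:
  {r: True, l: True}


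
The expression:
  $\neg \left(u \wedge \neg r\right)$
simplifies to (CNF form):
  $r \vee \neg u$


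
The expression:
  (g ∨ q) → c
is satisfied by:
  {c: True, g: False, q: False}
  {c: True, q: True, g: False}
  {c: True, g: True, q: False}
  {c: True, q: True, g: True}
  {q: False, g: False, c: False}


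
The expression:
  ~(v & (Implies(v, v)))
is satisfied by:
  {v: False}


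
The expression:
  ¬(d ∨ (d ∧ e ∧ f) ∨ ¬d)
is never true.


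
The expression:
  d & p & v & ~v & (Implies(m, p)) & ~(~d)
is never true.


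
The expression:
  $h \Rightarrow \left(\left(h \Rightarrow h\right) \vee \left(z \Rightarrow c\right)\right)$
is always true.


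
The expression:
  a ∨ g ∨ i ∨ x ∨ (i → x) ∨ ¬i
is always true.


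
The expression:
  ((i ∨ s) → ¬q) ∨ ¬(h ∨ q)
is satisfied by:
  {i: False, q: False, s: False}
  {s: True, i: False, q: False}
  {i: True, s: False, q: False}
  {s: True, i: True, q: False}
  {q: True, s: False, i: False}


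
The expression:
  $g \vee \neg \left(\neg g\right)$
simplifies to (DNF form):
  $g$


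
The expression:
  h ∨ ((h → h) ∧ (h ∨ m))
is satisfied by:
  {m: True, h: True}
  {m: True, h: False}
  {h: True, m: False}


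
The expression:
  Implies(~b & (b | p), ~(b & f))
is always true.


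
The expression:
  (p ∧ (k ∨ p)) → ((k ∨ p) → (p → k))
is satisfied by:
  {k: True, p: False}
  {p: False, k: False}
  {p: True, k: True}


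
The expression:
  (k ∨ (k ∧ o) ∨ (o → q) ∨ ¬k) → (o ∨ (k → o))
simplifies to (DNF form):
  o ∨ ¬k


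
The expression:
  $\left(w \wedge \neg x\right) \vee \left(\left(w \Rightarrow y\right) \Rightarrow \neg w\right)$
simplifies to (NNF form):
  $\neg w \vee \neg x \vee \neg y$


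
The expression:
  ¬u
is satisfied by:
  {u: False}


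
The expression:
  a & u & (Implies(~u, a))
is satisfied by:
  {a: True, u: True}


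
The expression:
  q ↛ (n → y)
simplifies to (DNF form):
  n ∧ q ∧ ¬y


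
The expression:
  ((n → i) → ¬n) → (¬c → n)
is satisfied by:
  {n: True, c: True}
  {n: True, c: False}
  {c: True, n: False}


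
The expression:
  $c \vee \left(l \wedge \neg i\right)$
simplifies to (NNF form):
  $c \vee \left(l \wedge \neg i\right)$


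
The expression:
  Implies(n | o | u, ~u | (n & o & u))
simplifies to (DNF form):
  ~u | (n & o)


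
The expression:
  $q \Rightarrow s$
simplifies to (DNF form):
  $s \vee \neg q$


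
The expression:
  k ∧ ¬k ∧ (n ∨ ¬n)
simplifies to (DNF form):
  False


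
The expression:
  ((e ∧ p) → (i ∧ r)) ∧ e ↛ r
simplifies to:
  e ∧ ¬p ∧ ¬r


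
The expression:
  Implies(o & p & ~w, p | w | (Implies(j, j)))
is always true.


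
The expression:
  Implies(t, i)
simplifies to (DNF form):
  i | ~t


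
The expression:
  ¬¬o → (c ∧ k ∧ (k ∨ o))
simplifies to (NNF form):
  (c ∧ k) ∨ ¬o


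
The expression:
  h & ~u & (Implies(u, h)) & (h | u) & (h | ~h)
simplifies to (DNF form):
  h & ~u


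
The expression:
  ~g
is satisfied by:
  {g: False}


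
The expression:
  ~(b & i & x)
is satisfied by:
  {x: False, i: False, b: False}
  {b: True, x: False, i: False}
  {i: True, x: False, b: False}
  {b: True, i: True, x: False}
  {x: True, b: False, i: False}
  {b: True, x: True, i: False}
  {i: True, x: True, b: False}


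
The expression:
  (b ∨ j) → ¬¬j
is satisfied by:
  {j: True, b: False}
  {b: False, j: False}
  {b: True, j: True}


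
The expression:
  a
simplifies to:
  a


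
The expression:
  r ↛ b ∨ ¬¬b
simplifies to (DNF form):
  b ∨ r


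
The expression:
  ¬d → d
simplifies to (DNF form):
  d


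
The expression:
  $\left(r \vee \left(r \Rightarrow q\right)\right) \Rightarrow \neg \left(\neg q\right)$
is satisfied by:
  {q: True}


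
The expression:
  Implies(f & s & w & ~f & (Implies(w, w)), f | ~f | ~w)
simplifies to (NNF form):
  True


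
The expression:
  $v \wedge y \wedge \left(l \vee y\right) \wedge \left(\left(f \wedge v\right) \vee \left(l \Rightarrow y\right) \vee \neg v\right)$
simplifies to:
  $v \wedge y$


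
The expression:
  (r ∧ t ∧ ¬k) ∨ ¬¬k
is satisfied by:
  {r: True, k: True, t: True}
  {r: True, k: True, t: False}
  {k: True, t: True, r: False}
  {k: True, t: False, r: False}
  {r: True, t: True, k: False}


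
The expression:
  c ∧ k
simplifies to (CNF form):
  c ∧ k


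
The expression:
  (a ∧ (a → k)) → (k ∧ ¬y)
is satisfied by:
  {k: False, y: False, a: False}
  {a: True, k: False, y: False}
  {y: True, k: False, a: False}
  {a: True, y: True, k: False}
  {k: True, a: False, y: False}
  {a: True, k: True, y: False}
  {y: True, k: True, a: False}


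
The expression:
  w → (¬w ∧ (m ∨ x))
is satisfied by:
  {w: False}


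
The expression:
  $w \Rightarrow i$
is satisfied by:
  {i: True, w: False}
  {w: False, i: False}
  {w: True, i: True}


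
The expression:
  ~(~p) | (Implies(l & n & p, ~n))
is always true.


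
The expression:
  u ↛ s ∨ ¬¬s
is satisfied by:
  {u: True, s: True}
  {u: True, s: False}
  {s: True, u: False}


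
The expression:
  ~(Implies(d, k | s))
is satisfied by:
  {d: True, k: False, s: False}


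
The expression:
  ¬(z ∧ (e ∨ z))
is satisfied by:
  {z: False}


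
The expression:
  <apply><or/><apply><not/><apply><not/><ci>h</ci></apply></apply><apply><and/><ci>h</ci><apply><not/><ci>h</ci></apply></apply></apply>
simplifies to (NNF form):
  <ci>h</ci>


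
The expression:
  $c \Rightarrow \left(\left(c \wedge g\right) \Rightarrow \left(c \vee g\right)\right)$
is always true.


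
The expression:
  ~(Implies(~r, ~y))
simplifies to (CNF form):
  y & ~r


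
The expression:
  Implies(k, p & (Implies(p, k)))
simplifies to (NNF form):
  p | ~k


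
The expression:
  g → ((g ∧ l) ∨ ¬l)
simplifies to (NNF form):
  True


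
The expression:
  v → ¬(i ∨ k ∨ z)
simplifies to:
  (¬i ∧ ¬k ∧ ¬z) ∨ ¬v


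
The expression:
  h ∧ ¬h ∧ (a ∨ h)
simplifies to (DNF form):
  False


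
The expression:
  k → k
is always true.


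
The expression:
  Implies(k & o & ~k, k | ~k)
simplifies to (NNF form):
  True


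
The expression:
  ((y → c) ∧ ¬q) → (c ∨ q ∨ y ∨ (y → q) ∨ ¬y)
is always true.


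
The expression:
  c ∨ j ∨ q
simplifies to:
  c ∨ j ∨ q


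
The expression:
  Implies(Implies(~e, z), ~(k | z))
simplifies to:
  ~z & (~e | ~k)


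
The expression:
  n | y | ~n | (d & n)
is always true.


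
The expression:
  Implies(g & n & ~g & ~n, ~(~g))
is always true.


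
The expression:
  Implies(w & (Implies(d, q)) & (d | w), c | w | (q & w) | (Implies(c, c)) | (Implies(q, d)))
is always true.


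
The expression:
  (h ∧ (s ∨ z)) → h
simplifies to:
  True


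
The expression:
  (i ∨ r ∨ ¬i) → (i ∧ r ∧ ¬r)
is never true.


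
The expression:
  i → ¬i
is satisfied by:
  {i: False}


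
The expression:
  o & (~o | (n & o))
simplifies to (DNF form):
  n & o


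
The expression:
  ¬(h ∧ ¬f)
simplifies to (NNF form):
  f ∨ ¬h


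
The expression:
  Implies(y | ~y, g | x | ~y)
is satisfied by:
  {x: True, g: True, y: False}
  {x: True, g: False, y: False}
  {g: True, x: False, y: False}
  {x: False, g: False, y: False}
  {x: True, y: True, g: True}
  {x: True, y: True, g: False}
  {y: True, g: True, x: False}


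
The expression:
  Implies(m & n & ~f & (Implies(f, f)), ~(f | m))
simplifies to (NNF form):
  f | ~m | ~n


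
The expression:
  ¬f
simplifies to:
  ¬f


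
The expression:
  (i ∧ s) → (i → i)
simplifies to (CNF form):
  True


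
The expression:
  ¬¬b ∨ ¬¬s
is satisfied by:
  {b: True, s: True}
  {b: True, s: False}
  {s: True, b: False}


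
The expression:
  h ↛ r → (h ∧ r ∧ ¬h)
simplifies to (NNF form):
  r ∨ ¬h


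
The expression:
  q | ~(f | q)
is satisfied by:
  {q: True, f: False}
  {f: False, q: False}
  {f: True, q: True}


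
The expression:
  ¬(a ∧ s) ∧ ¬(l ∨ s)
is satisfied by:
  {l: False, s: False}


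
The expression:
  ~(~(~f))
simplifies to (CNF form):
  ~f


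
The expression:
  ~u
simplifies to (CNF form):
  ~u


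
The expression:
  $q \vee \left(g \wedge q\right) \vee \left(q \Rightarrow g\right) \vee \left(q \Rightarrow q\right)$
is always true.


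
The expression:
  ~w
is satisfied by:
  {w: False}


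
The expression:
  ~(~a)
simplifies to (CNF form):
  a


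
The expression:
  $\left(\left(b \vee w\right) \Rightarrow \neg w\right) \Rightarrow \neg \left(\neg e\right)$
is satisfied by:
  {e: True, w: True}
  {e: True, w: False}
  {w: True, e: False}


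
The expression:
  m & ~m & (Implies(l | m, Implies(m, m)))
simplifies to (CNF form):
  False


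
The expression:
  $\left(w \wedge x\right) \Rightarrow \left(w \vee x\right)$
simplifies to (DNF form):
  $\text{True}$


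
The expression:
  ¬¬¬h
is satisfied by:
  {h: False}


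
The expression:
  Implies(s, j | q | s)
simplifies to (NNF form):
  True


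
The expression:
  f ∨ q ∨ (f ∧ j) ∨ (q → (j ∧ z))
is always true.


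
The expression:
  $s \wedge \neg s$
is never true.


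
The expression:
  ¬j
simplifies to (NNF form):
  ¬j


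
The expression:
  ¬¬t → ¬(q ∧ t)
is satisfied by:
  {t: False, q: False}
  {q: True, t: False}
  {t: True, q: False}


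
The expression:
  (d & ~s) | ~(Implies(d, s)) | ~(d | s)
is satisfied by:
  {s: False}


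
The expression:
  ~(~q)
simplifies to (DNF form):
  q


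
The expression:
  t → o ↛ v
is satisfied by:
  {o: True, t: False, v: False}
  {o: False, t: False, v: False}
  {v: True, o: True, t: False}
  {v: True, o: False, t: False}
  {t: True, o: True, v: False}


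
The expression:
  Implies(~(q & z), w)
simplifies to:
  w | (q & z)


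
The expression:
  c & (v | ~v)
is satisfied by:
  {c: True}


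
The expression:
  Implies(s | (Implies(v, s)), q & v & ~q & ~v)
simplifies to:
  v & ~s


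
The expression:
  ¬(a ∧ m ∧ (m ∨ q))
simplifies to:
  ¬a ∨ ¬m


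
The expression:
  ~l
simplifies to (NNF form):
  ~l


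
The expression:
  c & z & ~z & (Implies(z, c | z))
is never true.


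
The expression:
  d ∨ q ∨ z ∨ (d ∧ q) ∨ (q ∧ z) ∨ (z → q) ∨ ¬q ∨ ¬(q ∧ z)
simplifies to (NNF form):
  True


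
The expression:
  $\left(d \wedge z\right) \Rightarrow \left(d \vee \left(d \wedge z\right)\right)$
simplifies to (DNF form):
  $\text{True}$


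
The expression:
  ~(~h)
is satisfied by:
  {h: True}


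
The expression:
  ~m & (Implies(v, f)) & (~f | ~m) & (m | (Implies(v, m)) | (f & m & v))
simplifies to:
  ~m & ~v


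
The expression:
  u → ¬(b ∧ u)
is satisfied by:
  {u: False, b: False}
  {b: True, u: False}
  {u: True, b: False}


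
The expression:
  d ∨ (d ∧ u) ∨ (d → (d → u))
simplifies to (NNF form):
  True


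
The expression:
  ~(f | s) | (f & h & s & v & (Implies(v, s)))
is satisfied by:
  {v: True, h: True, f: False, s: False}
  {v: True, f: False, h: False, s: False}
  {h: True, v: False, f: False, s: False}
  {v: False, f: False, h: False, s: False}
  {v: True, s: True, h: True, f: True}


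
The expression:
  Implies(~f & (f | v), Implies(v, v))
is always true.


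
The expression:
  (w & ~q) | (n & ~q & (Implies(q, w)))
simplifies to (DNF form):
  (n & ~q) | (w & ~q)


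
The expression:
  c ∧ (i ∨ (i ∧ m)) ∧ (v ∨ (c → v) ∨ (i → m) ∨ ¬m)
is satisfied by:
  {c: True, i: True}


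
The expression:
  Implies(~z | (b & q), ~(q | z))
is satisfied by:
  {z: True, b: False, q: False}
  {b: False, q: False, z: False}
  {z: True, b: True, q: False}
  {b: True, z: False, q: False}
  {q: True, z: True, b: False}


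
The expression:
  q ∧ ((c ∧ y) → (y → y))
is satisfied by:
  {q: True}


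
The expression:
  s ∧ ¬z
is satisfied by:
  {s: True, z: False}


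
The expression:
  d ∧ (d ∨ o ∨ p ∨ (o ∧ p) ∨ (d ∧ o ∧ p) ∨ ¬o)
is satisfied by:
  {d: True}


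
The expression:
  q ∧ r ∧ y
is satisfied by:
  {r: True, y: True, q: True}


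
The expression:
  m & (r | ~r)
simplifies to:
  m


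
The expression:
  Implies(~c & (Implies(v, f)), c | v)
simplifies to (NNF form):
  c | v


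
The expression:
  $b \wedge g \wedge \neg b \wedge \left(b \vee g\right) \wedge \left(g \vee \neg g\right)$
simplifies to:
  $\text{False}$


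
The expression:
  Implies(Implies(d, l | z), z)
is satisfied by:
  {d: True, z: True, l: False}
  {z: True, l: False, d: False}
  {d: True, z: True, l: True}
  {z: True, l: True, d: False}
  {d: True, l: False, z: False}


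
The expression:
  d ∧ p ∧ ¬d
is never true.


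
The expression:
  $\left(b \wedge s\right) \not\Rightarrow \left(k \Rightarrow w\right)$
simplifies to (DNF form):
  $b \wedge k \wedge s \wedge \neg w$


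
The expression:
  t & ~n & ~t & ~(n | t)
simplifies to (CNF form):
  False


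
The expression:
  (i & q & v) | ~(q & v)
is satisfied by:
  {i: True, v: False, q: False}
  {v: False, q: False, i: False}
  {i: True, q: True, v: False}
  {q: True, v: False, i: False}
  {i: True, v: True, q: False}
  {v: True, i: False, q: False}
  {i: True, q: True, v: True}


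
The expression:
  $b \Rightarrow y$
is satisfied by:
  {y: True, b: False}
  {b: False, y: False}
  {b: True, y: True}


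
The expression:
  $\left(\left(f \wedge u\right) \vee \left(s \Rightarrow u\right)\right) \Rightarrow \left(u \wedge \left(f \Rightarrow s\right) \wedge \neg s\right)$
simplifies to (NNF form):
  $\left(s \vee u\right) \wedge \left(s \vee \neg f\right) \wedge \left(\neg s \vee \neg u\right)$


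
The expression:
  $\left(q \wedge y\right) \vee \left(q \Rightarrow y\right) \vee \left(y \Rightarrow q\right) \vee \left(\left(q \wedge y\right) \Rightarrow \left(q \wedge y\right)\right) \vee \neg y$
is always true.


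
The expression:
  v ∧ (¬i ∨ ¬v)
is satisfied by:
  {v: True, i: False}


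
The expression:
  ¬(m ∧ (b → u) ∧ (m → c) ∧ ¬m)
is always true.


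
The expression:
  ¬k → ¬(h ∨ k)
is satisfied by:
  {k: True, h: False}
  {h: False, k: False}
  {h: True, k: True}


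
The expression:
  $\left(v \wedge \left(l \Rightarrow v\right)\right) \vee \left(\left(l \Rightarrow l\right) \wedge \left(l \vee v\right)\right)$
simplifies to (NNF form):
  $l \vee v$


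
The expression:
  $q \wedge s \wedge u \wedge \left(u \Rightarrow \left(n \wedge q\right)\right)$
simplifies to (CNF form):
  $n \wedge q \wedge s \wedge u$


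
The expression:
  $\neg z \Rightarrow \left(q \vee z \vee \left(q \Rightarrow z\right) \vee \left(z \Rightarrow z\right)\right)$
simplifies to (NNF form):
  $\text{True}$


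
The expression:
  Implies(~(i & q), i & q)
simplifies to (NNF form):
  i & q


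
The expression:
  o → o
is always true.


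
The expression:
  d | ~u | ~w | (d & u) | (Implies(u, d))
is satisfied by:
  {d: True, w: False, u: False}
  {w: False, u: False, d: False}
  {d: True, u: True, w: False}
  {u: True, w: False, d: False}
  {d: True, w: True, u: False}
  {w: True, d: False, u: False}
  {d: True, u: True, w: True}


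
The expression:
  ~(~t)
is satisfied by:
  {t: True}


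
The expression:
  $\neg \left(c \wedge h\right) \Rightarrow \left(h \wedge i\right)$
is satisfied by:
  {h: True, i: True, c: True}
  {h: True, i: True, c: False}
  {h: True, c: True, i: False}


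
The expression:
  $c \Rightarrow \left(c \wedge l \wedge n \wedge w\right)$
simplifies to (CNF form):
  $\left(l \vee \neg c\right) \wedge \left(n \vee \neg c\right) \wedge \left(w \vee \neg c\right)$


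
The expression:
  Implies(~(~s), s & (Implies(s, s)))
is always true.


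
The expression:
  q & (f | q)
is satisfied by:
  {q: True}


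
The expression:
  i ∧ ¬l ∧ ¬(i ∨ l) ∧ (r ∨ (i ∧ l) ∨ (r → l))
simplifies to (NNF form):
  False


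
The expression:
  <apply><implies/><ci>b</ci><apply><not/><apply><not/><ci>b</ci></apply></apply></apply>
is always true.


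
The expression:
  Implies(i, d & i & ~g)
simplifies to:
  ~i | (d & ~g)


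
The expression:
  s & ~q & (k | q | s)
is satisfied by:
  {s: True, q: False}


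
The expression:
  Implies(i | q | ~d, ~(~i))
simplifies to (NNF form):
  i | (d & ~q)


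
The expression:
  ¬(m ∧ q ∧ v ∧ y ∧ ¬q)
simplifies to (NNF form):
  True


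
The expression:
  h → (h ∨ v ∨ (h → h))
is always true.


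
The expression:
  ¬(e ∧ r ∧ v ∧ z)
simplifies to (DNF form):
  ¬e ∨ ¬r ∨ ¬v ∨ ¬z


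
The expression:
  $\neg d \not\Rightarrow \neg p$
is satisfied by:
  {p: True, d: False}


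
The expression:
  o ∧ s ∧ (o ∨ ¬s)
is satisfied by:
  {s: True, o: True}


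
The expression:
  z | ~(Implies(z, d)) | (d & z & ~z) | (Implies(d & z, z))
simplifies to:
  True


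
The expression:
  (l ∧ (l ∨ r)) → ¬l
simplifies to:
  ¬l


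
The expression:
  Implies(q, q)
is always true.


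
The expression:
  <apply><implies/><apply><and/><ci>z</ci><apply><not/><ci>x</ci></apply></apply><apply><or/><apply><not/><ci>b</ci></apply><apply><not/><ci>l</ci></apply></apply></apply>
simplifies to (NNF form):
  <apply><or/><ci>x</ci><apply><not/><ci>b</ci></apply><apply><not/><ci>l</ci></apply><apply><not/><ci>z</ci></apply></apply>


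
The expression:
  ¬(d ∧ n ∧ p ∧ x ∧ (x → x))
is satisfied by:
  {x: False, p: False, n: False, d: False}
  {d: True, x: False, p: False, n: False}
  {n: True, x: False, p: False, d: False}
  {d: True, n: True, x: False, p: False}
  {p: True, d: False, x: False, n: False}
  {d: True, p: True, x: False, n: False}
  {n: True, p: True, d: False, x: False}
  {d: True, n: True, p: True, x: False}
  {x: True, n: False, p: False, d: False}
  {d: True, x: True, n: False, p: False}
  {n: True, x: True, d: False, p: False}
  {d: True, n: True, x: True, p: False}
  {p: True, x: True, n: False, d: False}
  {d: True, p: True, x: True, n: False}
  {n: True, p: True, x: True, d: False}


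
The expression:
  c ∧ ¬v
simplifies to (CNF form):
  c ∧ ¬v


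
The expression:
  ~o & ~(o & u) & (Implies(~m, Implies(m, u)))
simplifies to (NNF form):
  ~o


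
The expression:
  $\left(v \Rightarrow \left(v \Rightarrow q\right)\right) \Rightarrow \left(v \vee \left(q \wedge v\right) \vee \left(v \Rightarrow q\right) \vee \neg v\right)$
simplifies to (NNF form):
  $\text{True}$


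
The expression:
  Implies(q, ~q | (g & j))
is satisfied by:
  {g: True, j: True, q: False}
  {g: True, j: False, q: False}
  {j: True, g: False, q: False}
  {g: False, j: False, q: False}
  {q: True, g: True, j: True}


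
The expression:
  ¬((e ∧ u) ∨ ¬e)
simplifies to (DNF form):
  e ∧ ¬u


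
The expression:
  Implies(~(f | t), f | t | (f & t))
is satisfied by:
  {t: True, f: True}
  {t: True, f: False}
  {f: True, t: False}


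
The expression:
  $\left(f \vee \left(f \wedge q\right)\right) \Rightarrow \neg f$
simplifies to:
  $\neg f$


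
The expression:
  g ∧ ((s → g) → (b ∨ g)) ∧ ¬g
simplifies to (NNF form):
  False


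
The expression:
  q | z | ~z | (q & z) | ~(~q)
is always true.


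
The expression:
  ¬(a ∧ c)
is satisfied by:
  {c: False, a: False}
  {a: True, c: False}
  {c: True, a: False}


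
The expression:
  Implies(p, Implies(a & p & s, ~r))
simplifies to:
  ~a | ~p | ~r | ~s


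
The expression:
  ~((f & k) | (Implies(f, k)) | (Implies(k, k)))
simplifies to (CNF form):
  False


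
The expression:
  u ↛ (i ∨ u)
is never true.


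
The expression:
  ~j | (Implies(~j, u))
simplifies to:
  True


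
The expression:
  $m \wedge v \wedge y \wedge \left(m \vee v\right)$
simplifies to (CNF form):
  $m \wedge v \wedge y$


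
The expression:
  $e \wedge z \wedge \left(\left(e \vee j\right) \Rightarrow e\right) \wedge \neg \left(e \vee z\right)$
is never true.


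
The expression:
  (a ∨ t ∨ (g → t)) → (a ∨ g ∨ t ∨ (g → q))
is always true.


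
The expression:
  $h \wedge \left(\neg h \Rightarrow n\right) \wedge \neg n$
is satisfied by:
  {h: True, n: False}


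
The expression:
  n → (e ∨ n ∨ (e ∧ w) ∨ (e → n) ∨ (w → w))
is always true.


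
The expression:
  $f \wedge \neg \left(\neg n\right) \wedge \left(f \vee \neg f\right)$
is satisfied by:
  {f: True, n: True}


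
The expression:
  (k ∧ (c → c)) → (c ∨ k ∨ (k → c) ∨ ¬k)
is always true.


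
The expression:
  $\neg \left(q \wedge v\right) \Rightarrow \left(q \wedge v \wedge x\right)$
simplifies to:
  $q \wedge v$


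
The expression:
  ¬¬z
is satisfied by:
  {z: True}


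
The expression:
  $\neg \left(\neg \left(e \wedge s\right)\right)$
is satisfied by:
  {e: True, s: True}


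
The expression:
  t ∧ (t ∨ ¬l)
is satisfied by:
  {t: True}


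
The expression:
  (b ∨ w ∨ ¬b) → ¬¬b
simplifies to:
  b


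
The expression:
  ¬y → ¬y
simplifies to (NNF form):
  True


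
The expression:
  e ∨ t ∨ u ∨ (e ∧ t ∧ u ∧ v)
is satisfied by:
  {t: True, e: True, u: True}
  {t: True, e: True, u: False}
  {t: True, u: True, e: False}
  {t: True, u: False, e: False}
  {e: True, u: True, t: False}
  {e: True, u: False, t: False}
  {u: True, e: False, t: False}


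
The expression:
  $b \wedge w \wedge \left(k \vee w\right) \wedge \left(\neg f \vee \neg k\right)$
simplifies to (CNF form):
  $b \wedge w \wedge \left(\neg f \vee \neg k\right)$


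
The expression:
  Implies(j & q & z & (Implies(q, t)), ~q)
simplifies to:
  ~j | ~q | ~t | ~z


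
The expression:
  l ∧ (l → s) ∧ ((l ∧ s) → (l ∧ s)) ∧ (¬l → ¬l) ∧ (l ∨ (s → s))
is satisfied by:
  {s: True, l: True}


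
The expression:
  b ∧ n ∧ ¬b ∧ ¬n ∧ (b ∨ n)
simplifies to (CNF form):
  False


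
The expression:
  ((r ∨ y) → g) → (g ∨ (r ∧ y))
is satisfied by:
  {r: True, y: True, g: True}
  {r: True, y: True, g: False}
  {r: True, g: True, y: False}
  {r: True, g: False, y: False}
  {y: True, g: True, r: False}
  {y: True, g: False, r: False}
  {g: True, y: False, r: False}


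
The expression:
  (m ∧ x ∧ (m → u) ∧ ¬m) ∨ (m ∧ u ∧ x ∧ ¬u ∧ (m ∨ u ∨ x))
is never true.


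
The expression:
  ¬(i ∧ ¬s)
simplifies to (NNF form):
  s ∨ ¬i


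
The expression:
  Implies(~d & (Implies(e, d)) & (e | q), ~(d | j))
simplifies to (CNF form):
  d | e | ~j | ~q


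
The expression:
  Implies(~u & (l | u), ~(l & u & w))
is always true.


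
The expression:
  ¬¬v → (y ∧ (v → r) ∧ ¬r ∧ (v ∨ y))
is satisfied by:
  {v: False}


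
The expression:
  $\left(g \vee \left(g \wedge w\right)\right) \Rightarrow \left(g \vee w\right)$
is always true.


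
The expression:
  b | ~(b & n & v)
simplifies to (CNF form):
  True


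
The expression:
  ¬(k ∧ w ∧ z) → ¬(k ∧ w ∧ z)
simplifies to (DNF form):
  True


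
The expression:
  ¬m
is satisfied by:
  {m: False}


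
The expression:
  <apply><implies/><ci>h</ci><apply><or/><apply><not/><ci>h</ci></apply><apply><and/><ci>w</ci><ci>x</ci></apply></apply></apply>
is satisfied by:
  {x: True, w: True, h: False}
  {x: True, w: False, h: False}
  {w: True, x: False, h: False}
  {x: False, w: False, h: False}
  {x: True, h: True, w: True}


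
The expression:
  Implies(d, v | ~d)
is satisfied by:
  {v: True, d: False}
  {d: False, v: False}
  {d: True, v: True}


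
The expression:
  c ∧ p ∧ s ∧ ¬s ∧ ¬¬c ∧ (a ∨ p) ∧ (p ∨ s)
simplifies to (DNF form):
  False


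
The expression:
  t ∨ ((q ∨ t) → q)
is always true.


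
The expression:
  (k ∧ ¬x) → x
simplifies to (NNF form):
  x ∨ ¬k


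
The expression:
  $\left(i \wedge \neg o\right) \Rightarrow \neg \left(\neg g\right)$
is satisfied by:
  {o: True, g: True, i: False}
  {o: True, g: False, i: False}
  {g: True, o: False, i: False}
  {o: False, g: False, i: False}
  {i: True, o: True, g: True}
  {i: True, o: True, g: False}
  {i: True, g: True, o: False}


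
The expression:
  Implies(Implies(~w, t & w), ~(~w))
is always true.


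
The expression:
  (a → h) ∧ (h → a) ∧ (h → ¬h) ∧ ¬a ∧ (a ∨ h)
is never true.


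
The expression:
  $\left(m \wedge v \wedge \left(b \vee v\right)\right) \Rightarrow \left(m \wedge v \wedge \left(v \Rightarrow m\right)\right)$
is always true.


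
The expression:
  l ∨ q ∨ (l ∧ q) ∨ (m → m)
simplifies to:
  True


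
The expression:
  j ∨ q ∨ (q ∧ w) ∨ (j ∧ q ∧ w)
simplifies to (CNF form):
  j ∨ q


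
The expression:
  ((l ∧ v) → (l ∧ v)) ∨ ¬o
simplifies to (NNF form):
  True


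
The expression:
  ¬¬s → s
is always true.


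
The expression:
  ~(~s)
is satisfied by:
  {s: True}


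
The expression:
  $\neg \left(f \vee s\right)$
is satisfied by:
  {f: False, s: False}


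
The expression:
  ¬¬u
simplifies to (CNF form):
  u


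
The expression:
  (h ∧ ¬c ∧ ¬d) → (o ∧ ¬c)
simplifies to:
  c ∨ d ∨ o ∨ ¬h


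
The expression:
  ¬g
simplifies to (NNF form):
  ¬g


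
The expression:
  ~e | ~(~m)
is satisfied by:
  {m: True, e: False}
  {e: False, m: False}
  {e: True, m: True}


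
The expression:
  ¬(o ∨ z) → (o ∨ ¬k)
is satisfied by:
  {o: True, z: True, k: False}
  {o: True, k: False, z: False}
  {z: True, k: False, o: False}
  {z: False, k: False, o: False}
  {o: True, z: True, k: True}
  {o: True, k: True, z: False}
  {z: True, k: True, o: False}


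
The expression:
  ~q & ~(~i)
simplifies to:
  i & ~q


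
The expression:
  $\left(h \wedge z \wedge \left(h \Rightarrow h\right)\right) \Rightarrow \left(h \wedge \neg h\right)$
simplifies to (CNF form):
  $\neg h \vee \neg z$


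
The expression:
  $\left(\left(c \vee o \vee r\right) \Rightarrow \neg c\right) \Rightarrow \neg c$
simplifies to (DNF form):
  $\text{True}$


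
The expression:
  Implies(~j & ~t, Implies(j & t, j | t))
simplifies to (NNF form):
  True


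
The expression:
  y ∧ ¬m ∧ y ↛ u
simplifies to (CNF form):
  y ∧ ¬m ∧ ¬u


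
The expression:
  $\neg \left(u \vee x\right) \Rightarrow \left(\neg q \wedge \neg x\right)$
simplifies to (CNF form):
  $u \vee x \vee \neg q$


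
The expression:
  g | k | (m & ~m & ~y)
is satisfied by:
  {k: True, g: True}
  {k: True, g: False}
  {g: True, k: False}


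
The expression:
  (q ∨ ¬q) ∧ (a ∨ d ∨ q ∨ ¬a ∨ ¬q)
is always true.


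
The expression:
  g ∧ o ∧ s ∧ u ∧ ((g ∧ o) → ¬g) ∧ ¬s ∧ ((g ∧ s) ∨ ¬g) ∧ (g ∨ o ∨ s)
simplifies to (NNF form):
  False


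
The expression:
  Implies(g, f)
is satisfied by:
  {f: True, g: False}
  {g: False, f: False}
  {g: True, f: True}


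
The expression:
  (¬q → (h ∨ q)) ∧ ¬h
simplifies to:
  q ∧ ¬h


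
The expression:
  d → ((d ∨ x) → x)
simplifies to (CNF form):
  x ∨ ¬d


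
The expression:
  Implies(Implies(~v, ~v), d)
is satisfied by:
  {d: True}


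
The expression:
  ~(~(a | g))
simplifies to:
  a | g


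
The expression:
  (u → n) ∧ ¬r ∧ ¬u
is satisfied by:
  {u: False, r: False}


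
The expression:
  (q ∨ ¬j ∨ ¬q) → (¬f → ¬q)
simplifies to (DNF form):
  f ∨ ¬q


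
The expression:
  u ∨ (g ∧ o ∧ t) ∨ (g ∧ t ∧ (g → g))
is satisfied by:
  {t: True, u: True, g: True}
  {t: True, u: True, g: False}
  {u: True, g: True, t: False}
  {u: True, g: False, t: False}
  {t: True, g: True, u: False}


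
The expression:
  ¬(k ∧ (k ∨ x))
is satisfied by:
  {k: False}


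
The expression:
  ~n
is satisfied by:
  {n: False}


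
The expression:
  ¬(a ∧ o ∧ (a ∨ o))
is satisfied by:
  {o: False, a: False}
  {a: True, o: False}
  {o: True, a: False}


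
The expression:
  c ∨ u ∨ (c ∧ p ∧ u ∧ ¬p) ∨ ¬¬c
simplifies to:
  c ∨ u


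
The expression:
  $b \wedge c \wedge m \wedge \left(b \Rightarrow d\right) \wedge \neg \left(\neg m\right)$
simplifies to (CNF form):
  $b \wedge c \wedge d \wedge m$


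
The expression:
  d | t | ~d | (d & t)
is always true.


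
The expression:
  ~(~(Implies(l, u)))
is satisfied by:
  {u: True, l: False}
  {l: False, u: False}
  {l: True, u: True}


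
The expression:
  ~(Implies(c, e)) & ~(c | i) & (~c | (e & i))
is never true.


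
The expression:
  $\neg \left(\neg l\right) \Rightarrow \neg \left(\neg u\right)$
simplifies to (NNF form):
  $u \vee \neg l$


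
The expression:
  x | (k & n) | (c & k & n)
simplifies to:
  x | (k & n)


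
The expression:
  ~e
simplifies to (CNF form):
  ~e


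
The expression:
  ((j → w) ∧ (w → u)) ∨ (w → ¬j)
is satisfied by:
  {u: True, w: False, j: False}
  {w: False, j: False, u: False}
  {j: True, u: True, w: False}
  {j: True, w: False, u: False}
  {u: True, w: True, j: False}
  {w: True, u: False, j: False}
  {j: True, w: True, u: True}


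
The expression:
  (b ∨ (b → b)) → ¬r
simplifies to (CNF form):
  ¬r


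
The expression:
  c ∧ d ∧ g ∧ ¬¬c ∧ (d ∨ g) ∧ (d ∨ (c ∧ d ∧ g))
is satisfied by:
  {c: True, d: True, g: True}


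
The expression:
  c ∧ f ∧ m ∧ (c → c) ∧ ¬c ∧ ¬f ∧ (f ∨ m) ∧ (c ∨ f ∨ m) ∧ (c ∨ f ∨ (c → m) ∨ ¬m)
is never true.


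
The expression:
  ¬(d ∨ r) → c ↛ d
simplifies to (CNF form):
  c ∨ d ∨ r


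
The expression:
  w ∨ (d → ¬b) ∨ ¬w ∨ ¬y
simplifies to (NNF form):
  True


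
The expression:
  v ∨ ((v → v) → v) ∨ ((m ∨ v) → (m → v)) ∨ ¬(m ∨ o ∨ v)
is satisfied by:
  {v: True, m: False}
  {m: False, v: False}
  {m: True, v: True}


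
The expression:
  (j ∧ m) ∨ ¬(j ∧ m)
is always true.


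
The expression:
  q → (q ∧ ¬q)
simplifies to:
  ¬q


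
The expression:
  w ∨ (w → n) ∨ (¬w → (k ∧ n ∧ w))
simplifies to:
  True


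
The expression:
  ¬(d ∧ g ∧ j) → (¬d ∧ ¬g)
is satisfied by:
  {j: True, d: False, g: False}
  {d: False, g: False, j: False}
  {g: True, j: True, d: True}


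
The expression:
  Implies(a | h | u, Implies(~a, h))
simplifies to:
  a | h | ~u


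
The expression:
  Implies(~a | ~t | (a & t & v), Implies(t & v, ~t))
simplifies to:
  ~t | ~v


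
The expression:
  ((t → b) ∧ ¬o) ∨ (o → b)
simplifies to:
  b ∨ ¬o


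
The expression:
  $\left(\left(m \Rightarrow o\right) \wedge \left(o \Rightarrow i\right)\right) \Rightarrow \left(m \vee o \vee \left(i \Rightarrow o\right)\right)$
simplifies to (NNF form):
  $m \vee o \vee \neg i$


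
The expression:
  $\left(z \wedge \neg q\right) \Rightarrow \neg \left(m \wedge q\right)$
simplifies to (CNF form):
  $\text{True}$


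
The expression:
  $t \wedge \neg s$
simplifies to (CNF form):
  $t \wedge \neg s$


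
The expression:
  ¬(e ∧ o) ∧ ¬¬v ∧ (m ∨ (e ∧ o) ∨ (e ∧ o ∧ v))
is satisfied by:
  {m: True, v: True, e: False, o: False}
  {m: True, o: True, v: True, e: False}
  {m: True, e: True, v: True, o: False}


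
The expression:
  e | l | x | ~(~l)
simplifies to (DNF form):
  e | l | x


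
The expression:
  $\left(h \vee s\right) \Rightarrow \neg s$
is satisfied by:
  {s: False}


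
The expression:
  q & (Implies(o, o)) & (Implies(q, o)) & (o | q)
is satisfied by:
  {o: True, q: True}


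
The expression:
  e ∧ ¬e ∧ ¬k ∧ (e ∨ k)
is never true.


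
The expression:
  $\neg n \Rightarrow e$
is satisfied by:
  {n: True, e: True}
  {n: True, e: False}
  {e: True, n: False}


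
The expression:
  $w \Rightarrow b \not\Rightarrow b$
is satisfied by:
  {w: False}


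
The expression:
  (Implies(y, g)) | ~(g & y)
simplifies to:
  True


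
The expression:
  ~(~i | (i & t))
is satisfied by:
  {i: True, t: False}


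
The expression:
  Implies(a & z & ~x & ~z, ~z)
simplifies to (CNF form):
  True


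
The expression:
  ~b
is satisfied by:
  {b: False}


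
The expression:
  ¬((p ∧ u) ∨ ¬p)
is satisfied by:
  {p: True, u: False}


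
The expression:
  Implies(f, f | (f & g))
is always true.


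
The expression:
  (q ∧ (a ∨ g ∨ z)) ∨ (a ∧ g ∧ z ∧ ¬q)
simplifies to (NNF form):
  (a ∧ q) ∨ (g ∧ q) ∨ (q ∧ z) ∨ (a ∧ g ∧ z)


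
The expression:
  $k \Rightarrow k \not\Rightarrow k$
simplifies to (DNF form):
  $\neg k$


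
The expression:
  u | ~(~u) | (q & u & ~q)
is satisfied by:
  {u: True}


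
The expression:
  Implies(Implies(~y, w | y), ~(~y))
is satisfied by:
  {y: True, w: False}
  {w: False, y: False}
  {w: True, y: True}


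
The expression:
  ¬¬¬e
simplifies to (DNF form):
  ¬e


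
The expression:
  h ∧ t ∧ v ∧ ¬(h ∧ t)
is never true.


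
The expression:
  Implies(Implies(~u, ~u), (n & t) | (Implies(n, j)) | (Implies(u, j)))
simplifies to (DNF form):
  j | t | ~n | ~u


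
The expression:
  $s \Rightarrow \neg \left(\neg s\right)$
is always true.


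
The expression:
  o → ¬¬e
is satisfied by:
  {e: True, o: False}
  {o: False, e: False}
  {o: True, e: True}


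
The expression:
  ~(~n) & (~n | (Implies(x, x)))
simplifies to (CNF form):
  n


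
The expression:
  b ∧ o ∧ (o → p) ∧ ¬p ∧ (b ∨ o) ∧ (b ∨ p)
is never true.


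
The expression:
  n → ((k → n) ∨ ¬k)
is always true.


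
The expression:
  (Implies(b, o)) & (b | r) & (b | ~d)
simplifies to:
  (b | r) & (b | ~d) & (o | ~b)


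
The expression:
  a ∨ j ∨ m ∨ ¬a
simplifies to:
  True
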